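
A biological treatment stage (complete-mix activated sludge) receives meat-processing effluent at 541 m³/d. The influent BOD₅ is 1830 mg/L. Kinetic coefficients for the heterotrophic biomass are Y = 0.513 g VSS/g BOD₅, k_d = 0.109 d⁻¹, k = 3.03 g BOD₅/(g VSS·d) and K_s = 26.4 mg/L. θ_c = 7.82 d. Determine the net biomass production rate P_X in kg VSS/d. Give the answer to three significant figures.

P_X ≈ 273 kg VSS/d

For a completely mixed reactor with recycle the Lawrence–McCarty relation gives S = K_s·(1 + k_d·θ_c) / [θ_c·(Y·k − k_d) − 1] = 26.4 × (1 + 0.109 × 7.82) / [7.82 × (0.513 × 3.03 − 0.109) − 1] = 48.90 / 10.30 = 4.746 mg/L.
Observed yield with endogenous decay: Y_obs = Y / (1 + k_d·θ_c) = 0.513 / (1 + 0.109 × 7.82) = 0.513 / 1.852 = 0.2769 g VSS/g BOD₅.
ΔS = 1830 − 4.75 = 1825 mg/L, so the substrate removal rate is 541 × 1825/1000 = 987.5 kg BOD₅/d.
Net biomass production P_X = Y_obs × Q·(S₀ − S) = 0.2769 × 987.5 = 273.5 kg VSS/d.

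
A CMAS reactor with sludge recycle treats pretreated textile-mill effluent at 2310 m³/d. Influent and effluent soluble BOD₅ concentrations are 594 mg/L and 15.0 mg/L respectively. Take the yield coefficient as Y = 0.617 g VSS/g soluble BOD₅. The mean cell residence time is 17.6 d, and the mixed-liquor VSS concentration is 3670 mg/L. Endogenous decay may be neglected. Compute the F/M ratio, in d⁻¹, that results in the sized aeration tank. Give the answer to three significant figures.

With k_d = 0 the design equation reduces to V = Y Q (S₀−S) θ_c / X = 0.617 × 2310 × (594 − 15.0) × 17.6 / 3670 = 3958 m³.
F/M = Q·S₀ / (V·X) = 2310 × 594 / (3958 × 3670) = 0.09447 g soluble BOD₅·(g VSS·d)⁻¹.

F/M ≈ 0.0945 d⁻¹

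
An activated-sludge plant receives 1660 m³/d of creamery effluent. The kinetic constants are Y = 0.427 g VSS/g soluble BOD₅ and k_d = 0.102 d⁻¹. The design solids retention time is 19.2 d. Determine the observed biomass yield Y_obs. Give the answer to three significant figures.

Y_obs ≈ 0.144 g VSS/g soluble BOD₅

Y_obs = Y / (1 + k_d θ_c) = 0.427 / (1 + 0.102 × 19.2) = 0.427 / 2.958 = 0.1443.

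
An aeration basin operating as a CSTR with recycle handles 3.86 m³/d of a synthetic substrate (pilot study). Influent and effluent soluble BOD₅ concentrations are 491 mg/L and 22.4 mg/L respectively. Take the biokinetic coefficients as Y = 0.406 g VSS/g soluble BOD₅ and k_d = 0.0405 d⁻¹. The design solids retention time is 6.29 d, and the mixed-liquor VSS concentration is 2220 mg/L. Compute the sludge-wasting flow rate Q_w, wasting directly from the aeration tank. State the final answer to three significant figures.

From the SRT design equation V = Y Q (S₀−S) θ_c / [X (1 + k_d θ_c)] = 0.406 × 3.86 × (491 − 22.4) × 6.29 / [2220 × (1 + 0.0405 × 6.29)] = 4.62×10^3 / 2786 = 1.658 m³.
Wasting from the aeration tank: Q_w = V / θ_c = 1.658 / 6.29 = 0.2636 m³/d.

Q_w ≈ 0.264 m³/d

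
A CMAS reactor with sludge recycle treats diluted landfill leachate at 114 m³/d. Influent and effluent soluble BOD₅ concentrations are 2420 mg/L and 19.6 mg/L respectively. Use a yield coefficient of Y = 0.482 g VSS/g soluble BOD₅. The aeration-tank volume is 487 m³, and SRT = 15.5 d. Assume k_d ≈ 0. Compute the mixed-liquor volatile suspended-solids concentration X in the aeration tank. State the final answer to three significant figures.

X ≈ 4200 mg/L

From V·X = Y·Q·(S₀ − S)·θ_c (decay neglected): X = 0.482 × 114 × (2420 − 19.6) × 15.5 / 487 = 4198 mg/L.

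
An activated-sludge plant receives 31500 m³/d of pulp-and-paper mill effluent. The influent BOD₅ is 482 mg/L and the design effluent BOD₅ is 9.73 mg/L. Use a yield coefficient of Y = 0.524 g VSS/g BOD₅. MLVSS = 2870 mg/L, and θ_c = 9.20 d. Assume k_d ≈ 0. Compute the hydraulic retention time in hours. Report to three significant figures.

With k_d = 0 the design equation reduces to V = Y Q (S₀−S) θ_c / X = 0.524 × 31500 × (482 − 9.73) × 9.20 / 2870 = 24988 m³.
τ = V/Q = 24988/31500 = 0.7933 d, or 19.04 h.

τ ≈ 19.0 h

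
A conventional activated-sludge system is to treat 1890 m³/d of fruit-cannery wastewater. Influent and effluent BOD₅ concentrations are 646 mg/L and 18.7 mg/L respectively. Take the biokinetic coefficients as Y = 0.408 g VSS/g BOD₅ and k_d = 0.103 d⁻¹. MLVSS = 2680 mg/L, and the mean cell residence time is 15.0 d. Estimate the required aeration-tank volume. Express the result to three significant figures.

V ≈ 1060 m³

Steady-state biomass mass balance: V·X·(1 + k_d·θ_c) = Y·Q·(S₀ − S)·θ_c, so V = 0.408 × 1890 × (646 − 18.7) × 15.0 / [2680 × (1 + 0.103 × 15.0)] = 7.26×10^6 / 6821 = 1064 m³.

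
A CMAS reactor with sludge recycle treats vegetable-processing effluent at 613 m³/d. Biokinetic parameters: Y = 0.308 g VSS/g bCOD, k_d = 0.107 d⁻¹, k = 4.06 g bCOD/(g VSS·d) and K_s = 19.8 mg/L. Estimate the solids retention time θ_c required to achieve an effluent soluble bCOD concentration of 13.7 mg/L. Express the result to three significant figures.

θ_c ≈ 2.47 d

At the target effluent, Y k S/(K_s+S) = 0.308×4.06×13.7/33.50 = 0.5114 d⁻¹.
1/θ_c = 0.5114 − 0.107 = 0.4044 d⁻¹, so θ_c = 2.473 d.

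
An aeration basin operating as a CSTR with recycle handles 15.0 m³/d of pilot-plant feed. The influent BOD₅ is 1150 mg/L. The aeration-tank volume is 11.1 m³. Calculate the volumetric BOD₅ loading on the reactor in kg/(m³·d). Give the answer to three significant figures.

Applied BOD₅ load per unit volume = Q·S₀/V = (15.0 × 1150/1000)/11.10 = 1.554 kg BOD₅·m⁻³·d⁻¹.

L_v ≈ 1.55 kg BOD₅/(m³·d)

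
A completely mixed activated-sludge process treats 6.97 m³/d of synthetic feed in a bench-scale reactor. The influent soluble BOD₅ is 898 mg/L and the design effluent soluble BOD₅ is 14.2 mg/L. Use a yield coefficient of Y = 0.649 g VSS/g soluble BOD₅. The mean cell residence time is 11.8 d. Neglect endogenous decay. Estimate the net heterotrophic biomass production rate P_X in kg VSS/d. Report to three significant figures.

P_X ≈ 4.00 kg VSS/d

With endogenous decay neglected, the observed yield equals the true yield: Y_obs = Y = 0.649 g VSS/g soluble BOD₅.
Mass of soluble BOD₅ removed per day: Q(S₀ − S) = 6.97 × 883.8 g/m³ = 6.160 kg/d.
Net biomass production P_X = Y_obs × Q·(S₀ − S) = 0.6490 × 6.160 = 3.998 kg VSS/d.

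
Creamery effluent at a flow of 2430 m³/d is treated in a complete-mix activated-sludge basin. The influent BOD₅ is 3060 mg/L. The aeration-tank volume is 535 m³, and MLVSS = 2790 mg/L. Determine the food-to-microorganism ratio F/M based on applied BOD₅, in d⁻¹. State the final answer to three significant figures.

Food-to-microorganism ratio F/M = Q S₀ / (V X) = 2430 × 3060 / (535.0 × 2790) = 4.982 d⁻¹.

F/M ≈ 4.98 d⁻¹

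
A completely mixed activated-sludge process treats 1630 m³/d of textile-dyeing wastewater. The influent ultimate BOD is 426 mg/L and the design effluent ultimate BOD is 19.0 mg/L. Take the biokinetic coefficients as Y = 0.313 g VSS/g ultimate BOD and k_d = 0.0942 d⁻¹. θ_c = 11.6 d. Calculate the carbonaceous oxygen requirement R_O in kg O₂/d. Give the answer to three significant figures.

R_O ≈ 523 kg O₂/d

Y_obs = Y / (1 + k_d θ_c) = 0.313 / (1 + 0.0942 × 11.6) = 0.313 / 2.093 = 0.1496.
Mass of ultimate BOD removed per day: Q(S₀ − S) = 1630 × 407.0 g/m³ = 663.4 kg/d.
P_X = Y_obs·Q·(S₀ − S) = 0.1496 × 663.4 = 99.22 kg VSS/d.
R_O = Q·ΔS − 1.42 P_X = 663.4 − 140.9 = 522.5 kg O₂/d.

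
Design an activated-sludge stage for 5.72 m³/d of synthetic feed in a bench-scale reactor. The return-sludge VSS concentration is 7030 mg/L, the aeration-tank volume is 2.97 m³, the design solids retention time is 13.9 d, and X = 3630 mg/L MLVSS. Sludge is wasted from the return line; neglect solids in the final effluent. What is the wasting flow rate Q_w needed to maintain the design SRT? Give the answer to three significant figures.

θ_c = V·X/(Q_w·X_r) when wasting from the recycle, so Q_w = V·X/(θ_c·X_r) = 2.970 × 3630 / (13.9 × 7030) = 0.1103 m³/d.

Q_w ≈ 0.110 m³/d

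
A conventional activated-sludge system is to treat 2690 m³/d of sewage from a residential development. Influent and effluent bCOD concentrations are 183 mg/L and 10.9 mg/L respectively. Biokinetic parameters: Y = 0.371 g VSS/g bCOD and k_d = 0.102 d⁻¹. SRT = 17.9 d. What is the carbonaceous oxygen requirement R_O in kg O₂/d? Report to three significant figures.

R_O ≈ 377 kg O₂/d

Observed yield with endogenous decay: Y_obs = Y / (1 + k_d·θ_c) = 0.371 / (1 + 0.102 × 17.9) = 0.371 / 2.826 = 0.1313 g VSS/g bCOD.
Substrate removed = Q·(S₀ − S) = 2690 m³/d × (183 − 10.9) g/m³ = 4.63×10^5 g/d = 462.9 kg/d.
P_X = Y_obs·Q·(S₀ − S) = 0.1313 × 462.9 = 60.78 kg VSS/d.
R_O = Q·(S₀ − S) − 1.42·P_X = 462.9 − 1.42 × 60.78 = 376.6 kg O₂/d.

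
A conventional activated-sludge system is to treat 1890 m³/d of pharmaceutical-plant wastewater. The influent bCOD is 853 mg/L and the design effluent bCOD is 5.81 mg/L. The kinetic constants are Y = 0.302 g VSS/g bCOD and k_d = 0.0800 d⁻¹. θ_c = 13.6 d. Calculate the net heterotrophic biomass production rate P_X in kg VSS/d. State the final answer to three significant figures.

P_X ≈ 232 kg VSS/d

Observed yield with endogenous decay: Y_obs = Y / (1 + k_d·θ_c) = 0.302 / (1 + 0.0800 × 13.6) = 0.302 / 2.088 = 0.1446 g VSS/g bCOD.
Substrate removed = Q·(S₀ − S) = 1890 m³/d × (853 − 5.81) g/m³ = 1.6×10^6 g/d = 1601 kg/d.
Net biomass production P_X = Y_obs × Q·(S₀ − S) = 0.1446 × 1601 = 231.6 kg VSS/d.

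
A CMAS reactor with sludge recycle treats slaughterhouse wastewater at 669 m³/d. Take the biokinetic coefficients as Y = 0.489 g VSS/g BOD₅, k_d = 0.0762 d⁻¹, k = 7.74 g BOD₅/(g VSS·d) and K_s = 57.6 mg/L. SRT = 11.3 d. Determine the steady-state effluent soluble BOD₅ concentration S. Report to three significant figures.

From the Monod/SRT balance for a CMAS, S = K_s·(1+k_d θ_c)/[θ_c·(Y k − k_d) − 1] = 57.6 × (1 + 0.0762 × 11.3) / [11.3 × (0.489 × 7.74 − 0.0762) − 1] = 107.2 / 40.91 = 2.620 mg/L.

S ≈ 2.62 mg/L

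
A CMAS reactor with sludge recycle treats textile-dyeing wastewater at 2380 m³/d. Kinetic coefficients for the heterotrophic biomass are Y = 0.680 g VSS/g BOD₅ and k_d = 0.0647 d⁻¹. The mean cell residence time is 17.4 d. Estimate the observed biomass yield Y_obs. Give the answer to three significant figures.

Observed yield with endogenous decay: Y_obs = Y / (1 + k_d·θ_c) = 0.680 / (1 + 0.0647 × 17.4) = 0.680 / 2.126 = 0.3199 g VSS/g BOD₅.

Y_obs ≈ 0.320 g VSS/g BOD₅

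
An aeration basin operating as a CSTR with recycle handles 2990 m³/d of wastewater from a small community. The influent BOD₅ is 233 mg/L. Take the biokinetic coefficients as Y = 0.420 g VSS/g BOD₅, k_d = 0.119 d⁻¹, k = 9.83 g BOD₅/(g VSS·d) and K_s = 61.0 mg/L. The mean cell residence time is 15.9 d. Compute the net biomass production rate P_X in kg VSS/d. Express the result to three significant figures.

P_X ≈ 100.0 kg VSS/d

For a completely mixed reactor with recycle the Lawrence–McCarty relation gives S = K_s·(1 + k_d·θ_c) / [θ_c·(Y·k − k_d) − 1] = 61.0 × (1 + 0.119 × 15.9) / [15.9 × (0.420 × 9.83 − 0.119) − 1] = 176.4 / 62.75 = 2.811 mg/L.
Observed yield with endogenous decay: Y_obs = Y / (1 + k_d·θ_c) = 0.420 / (1 + 0.119 × 15.9) = 0.420 / 2.892 = 0.1452 g VSS/g BOD₅.
ΔS = 233 − 2.81 = 230.2 mg/L, so the substrate removal rate is 2990 × 230.2/1000 = 688.3 kg BOD₅/d.
Biomass produced: P_X = Y_obs·Q·ΔS = 0.1452 × 688.3 ≈ 99.95 kg VSS/d.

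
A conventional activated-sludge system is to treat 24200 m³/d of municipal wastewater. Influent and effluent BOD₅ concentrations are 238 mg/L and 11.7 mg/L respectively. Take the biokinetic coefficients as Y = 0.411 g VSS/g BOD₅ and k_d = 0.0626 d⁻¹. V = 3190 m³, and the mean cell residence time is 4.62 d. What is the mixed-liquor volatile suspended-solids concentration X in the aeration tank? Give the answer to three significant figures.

X ≈ 2530 mg/L

X = Y·Q·ΔS·θ_c / [V·(1 + k_d θ_c)] = 0.411 × 24200 × (238 − 11.7) × 4.62 / [3190 × (1 + 0.0626 × 4.62)] = 2529 mg/L.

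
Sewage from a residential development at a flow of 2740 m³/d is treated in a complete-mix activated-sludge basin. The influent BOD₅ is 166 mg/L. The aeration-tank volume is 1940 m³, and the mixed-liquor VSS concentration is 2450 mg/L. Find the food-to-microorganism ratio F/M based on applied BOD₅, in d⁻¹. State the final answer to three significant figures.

Food-to-microorganism ratio F/M = Q S₀ / (V X) = 2740 × 166 / (1940 × 2450) = 0.09570 d⁻¹.

F/M ≈ 0.0957 d⁻¹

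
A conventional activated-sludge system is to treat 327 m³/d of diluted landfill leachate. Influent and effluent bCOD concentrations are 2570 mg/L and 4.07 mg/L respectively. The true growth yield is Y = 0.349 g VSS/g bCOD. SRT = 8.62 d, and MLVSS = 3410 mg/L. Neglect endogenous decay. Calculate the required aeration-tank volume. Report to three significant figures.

V ≈ 740 m³

V·X = Y·Q·ΔS·θ_c gives V = 0.349 × 327 × (2570 − 4.07) × 8.62 / 3410 = 740.2 m³.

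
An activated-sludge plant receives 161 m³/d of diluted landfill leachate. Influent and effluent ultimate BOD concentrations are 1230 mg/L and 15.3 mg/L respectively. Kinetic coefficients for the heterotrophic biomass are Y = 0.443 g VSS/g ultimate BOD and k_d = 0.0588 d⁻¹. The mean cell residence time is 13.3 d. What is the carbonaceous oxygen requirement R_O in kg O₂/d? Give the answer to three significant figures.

R_O ≈ 127 kg O₂/d

Correct the yield for decay: Y_obs = Y/(1 + k_d θ_c) = 0.443 / (1 + 0.0588 × 13.3) = 0.443 / 1.782 = 0.2486.
Mass of ultimate BOD removed per day: Q(S₀ − S) = 161 × 1215 g/m³ = 195.6 kg/d.
P_X = Y_obs·Q·(S₀ − S) = 0.2486 × 195.6 = 48.62 kg VSS/d.
Carbonaceous O₂ demand = substrate oxidised − cell-mass equivalent = 195.6 − 1.42 × 48.62 = 126.5 kg O₂/d.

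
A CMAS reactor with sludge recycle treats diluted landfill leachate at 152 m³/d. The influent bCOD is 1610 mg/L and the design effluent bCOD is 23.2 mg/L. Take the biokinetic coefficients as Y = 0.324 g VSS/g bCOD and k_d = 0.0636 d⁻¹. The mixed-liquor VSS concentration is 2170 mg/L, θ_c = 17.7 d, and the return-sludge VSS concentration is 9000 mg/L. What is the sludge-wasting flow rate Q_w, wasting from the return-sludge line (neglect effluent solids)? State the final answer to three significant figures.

Rearranging the biomass balance for a CMAS with decay, V = Y·Q·ΔS·θ_c / [X·(1+k_d θ_c)] = 0.324 × 152 × (1610 − 23.2) × 17.7 / [2170 × (1 + 0.0636 × 17.7)] = 1.38×10^6 / 4613 = 299.9 m³.
θ_c = V·X/(Q_w·X_r) when wasting from the recycle, so Q_w = V·X/(θ_c·X_r) = 299.9 × 2170 / (17.7 × 9000) = 4.085 m³/d.

Q_w ≈ 4.08 m³/d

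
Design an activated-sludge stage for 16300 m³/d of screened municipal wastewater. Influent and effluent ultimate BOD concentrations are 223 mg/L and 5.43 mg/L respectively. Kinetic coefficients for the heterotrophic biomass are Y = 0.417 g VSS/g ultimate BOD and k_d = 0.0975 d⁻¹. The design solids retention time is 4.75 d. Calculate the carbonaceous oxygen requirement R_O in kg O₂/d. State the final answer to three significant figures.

R_O ≈ 2110 kg O₂/d

The observed yield is Y_obs = Y/(1 + k_d·θ_c) = 0.417 / (1 + 0.0975 × 4.75) = 0.417 / 1.463 = 0.2850 g VSS per g ultimate BOD removed.
Q·(S₀ − S) = 16300 × (223 − 5.43) × 10⁻³ = 3546 kg/d removed.
Net sludge production P_X = 0.2850 × 3546 = 1011 kg VSS/d.
Carbonaceous O₂ demand = substrate oxidised − cell-mass equivalent = 3546 − 1.42 × 1011 = 2111 kg O₂/d.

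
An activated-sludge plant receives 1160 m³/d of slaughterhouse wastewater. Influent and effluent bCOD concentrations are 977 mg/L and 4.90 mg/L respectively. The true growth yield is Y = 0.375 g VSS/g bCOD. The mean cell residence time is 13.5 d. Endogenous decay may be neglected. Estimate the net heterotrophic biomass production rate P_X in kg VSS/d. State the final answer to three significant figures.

Since k_d ≈ 0, Y_obs = Y = 0.375 g VSS/g bCOD.
ΔS = 977 − 4.90 = 972.1 mg/L, so the substrate removal rate is 1160 × 972.1/1000 = 1128 kg bCOD/d.
Biomass produced: P_X = Y_obs·Q·ΔS = 0.3750 × 1128 ≈ 422.9 kg VSS/d.

P_X ≈ 423 kg VSS/d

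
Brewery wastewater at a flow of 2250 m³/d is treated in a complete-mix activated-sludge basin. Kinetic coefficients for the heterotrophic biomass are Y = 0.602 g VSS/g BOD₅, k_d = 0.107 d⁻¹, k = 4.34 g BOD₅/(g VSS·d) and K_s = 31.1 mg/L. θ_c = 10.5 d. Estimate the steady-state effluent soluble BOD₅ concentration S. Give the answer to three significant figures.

Effluent substrate depends only on kinetics and SRT: S = K_s(1 + k_d θ_c) / [θ_c(Yk − k_d) − 1] = 31.1 × (1 + 0.107 × 10.5) / [10.5 × (0.602 × 4.34 − 0.107) − 1] = 66.04 / 25.31 = 2.609 mg/L.

S ≈ 2.61 mg/L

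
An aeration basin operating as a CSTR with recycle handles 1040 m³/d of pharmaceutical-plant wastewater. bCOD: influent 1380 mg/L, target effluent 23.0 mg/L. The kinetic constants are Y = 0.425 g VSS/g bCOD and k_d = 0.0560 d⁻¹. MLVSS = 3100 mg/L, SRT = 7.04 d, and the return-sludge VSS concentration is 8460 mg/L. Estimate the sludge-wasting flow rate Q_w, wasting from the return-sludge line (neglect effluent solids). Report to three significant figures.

Q_w ≈ 50.9 m³/d

From the SRT design equation V = Y Q (S₀−S) θ_c / [X (1 + k_d θ_c)] = 0.425 × 1040 × (1380 − 23.0) × 7.04 / [3100 × (1 + 0.0560 × 7.04)] = 4.22×10^6 / 4322 = 977.0 m³.
Wasting from the return line (neglecting effluent solids): Q_w = V·X / (θ_c·X_r) = 977.0 × 3100 / (7.04 × 8460) = 50.85 m³/d.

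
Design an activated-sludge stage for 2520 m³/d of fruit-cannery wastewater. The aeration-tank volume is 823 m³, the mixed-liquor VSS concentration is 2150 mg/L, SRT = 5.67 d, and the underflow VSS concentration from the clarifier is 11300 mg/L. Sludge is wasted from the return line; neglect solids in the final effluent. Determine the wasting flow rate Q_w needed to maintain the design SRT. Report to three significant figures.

Q_w ≈ 27.6 m³/d

θ_c = V·X/(Q_w·X_r) when wasting from the recycle, so Q_w = V·X/(θ_c·X_r) = 823.0 × 2150 / (5.67 × 11300) = 27.62 m³/d.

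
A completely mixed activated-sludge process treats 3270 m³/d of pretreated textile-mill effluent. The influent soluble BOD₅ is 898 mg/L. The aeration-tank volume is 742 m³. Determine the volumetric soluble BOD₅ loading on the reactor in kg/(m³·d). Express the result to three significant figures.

L_v ≈ 3.96 kg soluble BOD₅/(m³·d)

L_v = Q S₀ / V = 3270 × 898 × 10⁻³ / 742.0 = 3.957 kg/(m³·d).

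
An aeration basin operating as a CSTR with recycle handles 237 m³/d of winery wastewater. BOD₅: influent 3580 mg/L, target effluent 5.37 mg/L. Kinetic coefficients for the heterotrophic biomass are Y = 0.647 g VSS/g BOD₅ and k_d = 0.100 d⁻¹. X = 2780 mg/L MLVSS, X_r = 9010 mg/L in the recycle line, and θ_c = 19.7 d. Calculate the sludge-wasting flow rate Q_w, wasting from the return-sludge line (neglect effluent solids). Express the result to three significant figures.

Q_w ≈ 20.5 m³/d

Rearranging the biomass balance for a CMAS with decay, V = Y·Q·ΔS·θ_c / [X·(1+k_d θ_c)] = 0.647 × 237 × (3580 − 5.37) × 19.7 / [2780 × (1 + 0.100 × 19.7)] = 1.08×10^7 / 8257 = 1308 m³.
Q_w = (V·X)/(θ_c X_r) = 1308 × 2780 / (19.7 × 9010) = 20.48 m³/d.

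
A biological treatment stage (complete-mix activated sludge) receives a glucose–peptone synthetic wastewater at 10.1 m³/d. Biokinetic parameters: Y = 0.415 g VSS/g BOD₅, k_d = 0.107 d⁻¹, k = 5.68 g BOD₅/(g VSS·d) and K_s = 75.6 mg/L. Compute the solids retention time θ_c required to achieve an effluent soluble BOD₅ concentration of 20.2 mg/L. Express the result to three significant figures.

θ_c ≈ 2.56 d

Specific growth rate at S = 20.2 mg/L: μ = YkS/(K_s+S) = 0.415·5.68·20.2/(75.6+20.2) = 0.4970 d⁻¹.
Then 1/θ_c = μ − k_d = 0.4970 − 0.107 = 0.3900 d⁻¹, giving θ_c = 2.564 d.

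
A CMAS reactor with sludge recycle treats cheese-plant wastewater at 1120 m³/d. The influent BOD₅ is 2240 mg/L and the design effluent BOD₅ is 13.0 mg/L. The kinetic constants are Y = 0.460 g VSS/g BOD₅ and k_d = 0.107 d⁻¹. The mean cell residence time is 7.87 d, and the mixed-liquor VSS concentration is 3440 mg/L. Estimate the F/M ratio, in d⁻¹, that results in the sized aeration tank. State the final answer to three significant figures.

F/M ≈ 0.512 d⁻¹

Steady-state biomass mass balance: V·X·(1 + k_d·θ_c) = Y·Q·(S₀ − S)·θ_c, so V = 0.460 × 1120 × (2240 − 13.0) × 7.87 / [3440 × (1 + 0.107 × 7.87)] = 9.03×10^6 / 6337 = 1425 m³.
F/M = Q·S₀ / (V·X) = 1120 × 2240 / (1425 × 3440) = 0.5118 g BOD₅·(g VSS·d)⁻¹.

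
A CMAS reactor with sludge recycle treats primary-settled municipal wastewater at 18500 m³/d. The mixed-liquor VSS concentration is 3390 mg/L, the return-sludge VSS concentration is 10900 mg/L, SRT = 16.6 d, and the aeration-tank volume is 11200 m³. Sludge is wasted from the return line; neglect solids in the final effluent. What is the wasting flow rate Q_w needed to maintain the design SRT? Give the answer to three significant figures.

Q_w ≈ 210 m³/d

Wasting from the return line (neglecting effluent solids): Q_w = V·X / (θ_c·X_r) = 11200 × 3390 / (16.6 × 10900) = 209.8 m³/d.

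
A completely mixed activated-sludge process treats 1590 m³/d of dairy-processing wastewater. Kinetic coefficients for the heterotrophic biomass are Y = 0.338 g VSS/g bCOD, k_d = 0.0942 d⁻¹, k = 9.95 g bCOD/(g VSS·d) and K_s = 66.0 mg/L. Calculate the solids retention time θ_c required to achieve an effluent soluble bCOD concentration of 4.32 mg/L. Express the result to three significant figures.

θ_c ≈ 8.90 d

Specific growth rate at S = 4.32 mg/L: μ = YkS/(K_s+S) = 0.338·9.95·4.32/(66.0+4.32) = 0.2066 d⁻¹.
1/θ_c = 0.2066 − 0.0942 = 0.1124 d⁻¹, so θ_c = 8.896 d.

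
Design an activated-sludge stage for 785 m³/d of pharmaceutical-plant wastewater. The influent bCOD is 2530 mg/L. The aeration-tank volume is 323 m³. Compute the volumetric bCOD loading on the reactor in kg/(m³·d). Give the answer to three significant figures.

L_v = Q S₀ / V = 785 × 2530 × 10⁻³ / 323.0 = 6.149 kg/(m³·d).

L_v ≈ 6.15 kg bCOD/(m³·d)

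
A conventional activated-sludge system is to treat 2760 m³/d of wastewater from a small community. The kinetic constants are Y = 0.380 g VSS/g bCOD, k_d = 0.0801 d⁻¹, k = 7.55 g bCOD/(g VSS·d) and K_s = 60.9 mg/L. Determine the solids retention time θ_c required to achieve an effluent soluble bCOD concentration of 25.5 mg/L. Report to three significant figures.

At the target effluent, Y k S/(K_s+S) = 0.380×7.55×25.5/86.40 = 0.8468 d⁻¹.
θ_c = 1/(μ − k_d) = 1/(0.8468 − 0.0801) = 1/0.7667 = 1.304 d.

θ_c ≈ 1.30 d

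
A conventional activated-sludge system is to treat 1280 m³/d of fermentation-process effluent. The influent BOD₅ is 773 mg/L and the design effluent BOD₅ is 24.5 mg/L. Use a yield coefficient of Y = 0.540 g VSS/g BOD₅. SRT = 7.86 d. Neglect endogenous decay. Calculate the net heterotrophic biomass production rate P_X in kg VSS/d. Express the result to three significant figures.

P_X ≈ 517 kg VSS/d

With endogenous decay neglected, the observed yield equals the true yield: Y_obs = Y = 0.540 g VSS/g BOD₅.
Q·(S₀ − S) = 1280 × (773 − 24.5) × 10⁻³ = 958.1 kg/d removed.
Net biomass production P_X = Y_obs × Q·(S₀ − S) = 0.5400 × 958.1 = 517.4 kg VSS/d.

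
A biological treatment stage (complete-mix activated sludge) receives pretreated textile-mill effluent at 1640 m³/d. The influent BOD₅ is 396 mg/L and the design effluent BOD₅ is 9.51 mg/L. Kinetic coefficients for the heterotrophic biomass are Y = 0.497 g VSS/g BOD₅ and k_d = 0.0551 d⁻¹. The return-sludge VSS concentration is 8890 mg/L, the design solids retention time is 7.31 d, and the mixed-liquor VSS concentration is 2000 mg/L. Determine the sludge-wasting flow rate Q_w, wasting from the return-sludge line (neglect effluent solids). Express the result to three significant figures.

From the SRT design equation V = Y Q (S₀−S) θ_c / [X (1 + k_d θ_c)] = 0.497 × 1640 × (396 − 9.51) × 7.31 / [2000 × (1 + 0.0551 × 7.31)] = 2.3×10^6 / 2806 = 820.8 m³.
Q_w = (V·X)/(θ_c X_r) = 820.8 × 2000 / (7.31 × 8890) = 25.26 m³/d.

Q_w ≈ 25.3 m³/d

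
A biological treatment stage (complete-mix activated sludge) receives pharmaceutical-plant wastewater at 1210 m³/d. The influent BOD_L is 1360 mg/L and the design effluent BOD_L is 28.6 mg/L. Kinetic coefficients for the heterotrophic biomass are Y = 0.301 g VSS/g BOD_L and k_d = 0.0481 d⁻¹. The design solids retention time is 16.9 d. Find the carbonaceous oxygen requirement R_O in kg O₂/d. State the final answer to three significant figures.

R_O ≈ 1230 kg O₂/d

Observed yield with endogenous decay: Y_obs = Y / (1 + k_d·θ_c) = 0.301 / (1 + 0.0481 × 16.9) = 0.301 / 1.813 = 0.1660 g VSS/g BOD_L.
ΔS = 1360 − 28.6 = 1331 mg/L, so the substrate removal rate is 1210 × 1331/1000 = 1611 kg BOD_L/d.
Net sludge production P_X = 0.1660 × 1611 = 267.5 kg VSS/d.
R_O = Q·ΔS − 1.42 P_X = 1611 − 379.8 = 1231 kg O₂/d.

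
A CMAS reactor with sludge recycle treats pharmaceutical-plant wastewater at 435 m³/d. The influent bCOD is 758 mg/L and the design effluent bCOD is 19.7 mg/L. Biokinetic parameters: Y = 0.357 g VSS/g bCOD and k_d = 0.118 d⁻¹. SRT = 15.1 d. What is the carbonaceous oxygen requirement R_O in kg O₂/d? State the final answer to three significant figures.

R_O ≈ 263 kg O₂/d

Observed yield with endogenous decay: Y_obs = Y / (1 + k_d·θ_c) = 0.357 / (1 + 0.118 × 15.1) = 0.357 / 2.782 = 0.1283 g VSS/g bCOD.
Q·(S₀ − S) = 435 × (758 − 19.7) × 10⁻³ = 321.2 kg/d removed.
Net sludge production P_X = 0.1283 × 321.2 = 41.22 kg VSS/d.
R_O = Q·(S₀ − S) − 1.42·P_X = 321.2 − 1.42 × 41.22 = 262.6 kg O₂/d.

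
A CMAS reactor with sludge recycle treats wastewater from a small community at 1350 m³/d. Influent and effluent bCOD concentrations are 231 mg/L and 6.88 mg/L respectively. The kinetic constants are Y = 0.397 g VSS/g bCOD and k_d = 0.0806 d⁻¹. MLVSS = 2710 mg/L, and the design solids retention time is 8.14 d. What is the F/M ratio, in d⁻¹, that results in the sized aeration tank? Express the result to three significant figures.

Steady-state biomass mass balance: V·X·(1 + k_d·θ_c) = Y·Q·(S₀ − S)·θ_c, so V = 0.397 × 1350 × (231 − 6.88) × 8.14 / [2710 × (1 + 0.0806 × 8.14)] = 9.78×10^5 / 4488 = 217.9 m³.
Food-to-microorganism ratio F/M = Q S₀ / (V X) = 1350 × 231 / (217.9 × 2710) = 0.5282 d⁻¹.

F/M ≈ 0.528 d⁻¹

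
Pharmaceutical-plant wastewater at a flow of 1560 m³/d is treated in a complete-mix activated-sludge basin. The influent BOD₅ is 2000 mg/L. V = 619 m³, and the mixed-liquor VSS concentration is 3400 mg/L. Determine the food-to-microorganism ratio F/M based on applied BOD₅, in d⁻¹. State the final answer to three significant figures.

F/M ≈ 1.48 d⁻¹

F/M = Q·S₀ / (V·X) = 1560 × 2000 / (619.0 × 3400) = 1.482 g BOD₅·(g VSS·d)⁻¹.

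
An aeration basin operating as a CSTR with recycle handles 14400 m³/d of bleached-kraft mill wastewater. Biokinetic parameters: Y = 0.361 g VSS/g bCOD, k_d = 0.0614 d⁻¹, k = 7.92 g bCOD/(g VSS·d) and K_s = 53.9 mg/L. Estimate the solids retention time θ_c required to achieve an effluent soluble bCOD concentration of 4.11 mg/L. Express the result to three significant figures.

θ_c ≈ 7.08 d

At the target effluent, Y k S/(K_s+S) = 0.361×7.92×4.11/58.01 = 0.2026 d⁻¹.
Then 1/θ_c = μ − k_d = 0.2026 − 0.0614 = 0.1412 d⁻¹, giving θ_c = 7.084 d.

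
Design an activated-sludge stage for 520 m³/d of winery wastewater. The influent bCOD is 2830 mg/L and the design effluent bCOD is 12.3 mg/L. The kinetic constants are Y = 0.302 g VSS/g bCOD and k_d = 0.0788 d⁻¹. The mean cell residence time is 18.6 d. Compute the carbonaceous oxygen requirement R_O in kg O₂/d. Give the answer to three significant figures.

Observed yield with endogenous decay: Y_obs = Y / (1 + k_d·θ_c) = 0.302 / (1 + 0.0788 × 18.6) = 0.302 / 2.466 = 0.1225 g VSS/g bCOD.
ΔS = 2830 − 12.3 = 2818 mg/L, so the substrate removal rate is 520 × 2818/1000 = 1465 kg bCOD/d.
Net sludge production P_X = 0.1225 × 1465 = 179.5 kg VSS/d.
Carbonaceous O₂ demand = substrate oxidised − cell-mass equivalent = 1465 − 1.42 × 179.5 = 1210 kg O₂/d.

R_O ≈ 1210 kg O₂/d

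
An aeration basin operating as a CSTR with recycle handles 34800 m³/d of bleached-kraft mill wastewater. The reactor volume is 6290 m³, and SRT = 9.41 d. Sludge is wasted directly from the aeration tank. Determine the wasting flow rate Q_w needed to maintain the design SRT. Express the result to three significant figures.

Q_w ≈ 668 m³/d

For wasting at MLVSS concentration, Q_w = V/θ_c = 6290/9.41 = 668.4 m³/d.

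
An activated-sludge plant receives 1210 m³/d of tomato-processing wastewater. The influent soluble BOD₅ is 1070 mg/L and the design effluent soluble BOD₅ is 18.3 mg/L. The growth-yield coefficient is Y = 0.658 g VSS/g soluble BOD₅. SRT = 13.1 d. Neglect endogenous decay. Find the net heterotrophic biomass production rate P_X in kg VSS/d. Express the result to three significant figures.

P_X ≈ 837 kg VSS/d

Since k_d ≈ 0, Y_obs = Y = 0.658 g VSS/g soluble BOD₅.
Mass of soluble BOD₅ removed per day: Q(S₀ − S) = 1210 × 1052 g/m³ = 1273 kg/d.
Biomass produced: P_X = Y_obs·Q·ΔS = 0.6580 × 1273 ≈ 837.3 kg VSS/d.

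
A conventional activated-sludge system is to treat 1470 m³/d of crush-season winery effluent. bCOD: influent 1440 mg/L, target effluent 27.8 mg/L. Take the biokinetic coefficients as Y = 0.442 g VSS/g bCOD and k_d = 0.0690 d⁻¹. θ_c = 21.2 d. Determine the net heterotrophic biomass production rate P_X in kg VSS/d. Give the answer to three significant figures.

P_X ≈ 373 kg VSS/d

The observed yield is Y_obs = Y/(1 + k_d·θ_c) = 0.442 / (1 + 0.0690 × 21.2) = 0.442 / 2.463 = 0.1795 g VSS per g bCOD removed.
Substrate removed = Q·(S₀ − S) = 1470 m³/d × (1440 − 27.8) g/m³ = 2.08×10^6 g/d = 2076 kg/d.
P_X = Y_obs · Q(S₀ − S) = 0.1795 × 2076 = 372.6 kg VSS/d.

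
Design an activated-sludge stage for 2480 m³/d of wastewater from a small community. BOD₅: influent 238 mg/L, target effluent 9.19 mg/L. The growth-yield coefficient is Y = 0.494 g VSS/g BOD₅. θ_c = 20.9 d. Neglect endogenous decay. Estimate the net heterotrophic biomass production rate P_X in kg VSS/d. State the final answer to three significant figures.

No decay correction is needed, so Y_obs = Y = 0.494.
Substrate removed = Q·(S₀ − S) = 2480 m³/d × (238 − 9.19) g/m³ = 5.67×10^5 g/d = 567.4 kg/d.
So the net sludge growth is P_X = 0.4940 × 567.4 = 280.3 kg VSS/d.

P_X ≈ 280 kg VSS/d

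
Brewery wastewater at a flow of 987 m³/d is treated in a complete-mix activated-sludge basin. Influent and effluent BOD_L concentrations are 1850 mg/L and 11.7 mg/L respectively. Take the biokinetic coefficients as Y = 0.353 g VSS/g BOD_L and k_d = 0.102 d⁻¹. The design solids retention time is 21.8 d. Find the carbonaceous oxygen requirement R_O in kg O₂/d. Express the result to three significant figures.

Correct the yield for decay: Y_obs = Y/(1 + k_d θ_c) = 0.353 / (1 + 0.102 × 21.8) = 0.353 / 3.224 = 0.1095.
Q·(S₀ − S) = 987 × (1850 − 11.7) × 10⁻³ = 1814 kg/d removed.
Net sludge production P_X = 0.1095 × 1814 = 198.7 kg VSS/d.
Carbonaceous O₂ demand = substrate oxidised − cell-mass equivalent = 1814 − 1.42 × 198.7 = 1532 kg O₂/d.

R_O ≈ 1530 kg O₂/d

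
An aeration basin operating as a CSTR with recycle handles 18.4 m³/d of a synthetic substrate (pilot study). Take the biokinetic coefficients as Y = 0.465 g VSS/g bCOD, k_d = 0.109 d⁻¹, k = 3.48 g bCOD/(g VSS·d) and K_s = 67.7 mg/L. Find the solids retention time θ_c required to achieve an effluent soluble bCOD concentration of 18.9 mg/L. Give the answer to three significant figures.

Specific growth rate at S = 18.9 mg/L: μ = YkS/(K_s+S) = 0.465·3.48·18.9/(67.7+18.9) = 0.3532 d⁻¹.
θ_c = 1/(μ − k_d) = 1/(0.3532 − 0.109) = 1/0.2442 = 4.096 d.

θ_c ≈ 4.10 d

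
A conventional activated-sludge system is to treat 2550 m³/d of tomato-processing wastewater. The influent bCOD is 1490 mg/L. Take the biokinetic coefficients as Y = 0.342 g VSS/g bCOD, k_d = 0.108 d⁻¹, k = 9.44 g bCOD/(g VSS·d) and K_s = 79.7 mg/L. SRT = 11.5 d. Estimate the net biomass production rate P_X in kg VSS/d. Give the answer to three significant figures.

Effluent substrate depends only on kinetics and SRT: S = K_s(1 + k_d θ_c) / [θ_c(Yk − k_d) − 1] = 79.7 × (1 + 0.108 × 11.5) / [11.5 × (0.342 × 9.44 − 0.108) − 1] = 178.7 / 34.89 = 5.122 mg/L.
Y_obs = Y / (1 + k_d θ_c) = 0.342 / (1 + 0.108 × 11.5) = 0.342 / 2.242 = 0.1525.
Mass of bCOD removed per day: Q(S₀ − S) = 2550 × 1485 g/m³ = 3786 kg/d.
Net biomass production P_X = Y_obs × Q·(S₀ − S) = 0.1525 × 3786 = 577.6 kg VSS/d.

P_X ≈ 578 kg VSS/d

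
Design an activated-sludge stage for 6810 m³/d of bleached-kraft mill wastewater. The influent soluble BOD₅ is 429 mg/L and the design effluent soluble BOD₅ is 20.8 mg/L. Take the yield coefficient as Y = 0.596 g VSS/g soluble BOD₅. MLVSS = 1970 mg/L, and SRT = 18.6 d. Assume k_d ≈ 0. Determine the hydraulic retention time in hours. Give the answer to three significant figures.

Biomass mass balance (decay neglected): V·X = Y·Q·(S₀ − S)·θ_c, so V = 0.596 × 6810 × (429 − 20.8) × 18.6 / 1970 = 15643 m³.
HRT = V/Q = 15643 m³ / 6810 m³·d⁻¹ = 2.297 d × 24 = 55.13 h.

τ ≈ 55.1 h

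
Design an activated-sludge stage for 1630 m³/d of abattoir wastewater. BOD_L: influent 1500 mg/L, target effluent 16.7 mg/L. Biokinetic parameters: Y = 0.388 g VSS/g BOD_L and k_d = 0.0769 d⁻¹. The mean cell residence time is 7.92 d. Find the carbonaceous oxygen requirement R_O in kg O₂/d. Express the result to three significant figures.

The observed yield is Y_obs = Y/(1 + k_d·θ_c) = 0.388 / (1 + 0.0769 × 7.92) = 0.388 / 1.609 = 0.2411 g VSS per g BOD_L removed.
ΔS = 1500 − 16.7 = 1483 mg/L, so the substrate removal rate is 1630 × 1483/1000 = 2418 kg BOD_L/d.
Net sludge production P_X = 0.2411 × 2418 = 583.0 kg VSS/d.
Carbonaceous O₂ demand = substrate oxidised − cell-mass equivalent = 2418 − 1.42 × 583.0 = 1590 kg O₂/d.

R_O ≈ 1590 kg O₂/d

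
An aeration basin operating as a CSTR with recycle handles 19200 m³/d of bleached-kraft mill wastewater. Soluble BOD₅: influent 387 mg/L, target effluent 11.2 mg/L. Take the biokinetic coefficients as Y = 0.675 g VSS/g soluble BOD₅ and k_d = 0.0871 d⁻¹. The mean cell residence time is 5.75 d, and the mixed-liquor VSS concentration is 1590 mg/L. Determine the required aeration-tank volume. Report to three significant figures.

Rearranging the biomass balance for a CMAS with decay, V = Y·Q·ΔS·θ_c / [X·(1+k_d θ_c)] = 0.675 × 19200 × (387 − 11.2) × 5.75 / [1590 × (1 + 0.0871 × 5.75)] = 2.8×10^7 / 2386 = 11736 m³.

V ≈ 11700 m³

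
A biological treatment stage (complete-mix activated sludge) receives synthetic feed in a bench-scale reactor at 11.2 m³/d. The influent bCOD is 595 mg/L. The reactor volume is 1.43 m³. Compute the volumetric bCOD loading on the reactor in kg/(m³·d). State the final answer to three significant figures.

L_v ≈ 4.66 kg bCOD/(m³·d)

Volumetric loading L_v = Q·S₀ / V = 11.2 × 595 g/m³ / 1.430 m³ = 4660 g/(m³·d) = 4.660 kg bCOD/(m³·d).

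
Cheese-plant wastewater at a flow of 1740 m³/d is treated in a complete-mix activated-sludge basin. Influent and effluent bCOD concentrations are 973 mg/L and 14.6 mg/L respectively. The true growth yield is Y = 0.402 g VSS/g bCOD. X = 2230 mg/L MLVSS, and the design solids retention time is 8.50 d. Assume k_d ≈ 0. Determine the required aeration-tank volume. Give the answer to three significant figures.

V ≈ 2560 m³

Biomass mass balance (decay neglected): V·X = Y·Q·(S₀ − S)·θ_c, so V = 0.402 × 1740 × (973 − 14.6) × 8.50 / 2230 = 2555 m³.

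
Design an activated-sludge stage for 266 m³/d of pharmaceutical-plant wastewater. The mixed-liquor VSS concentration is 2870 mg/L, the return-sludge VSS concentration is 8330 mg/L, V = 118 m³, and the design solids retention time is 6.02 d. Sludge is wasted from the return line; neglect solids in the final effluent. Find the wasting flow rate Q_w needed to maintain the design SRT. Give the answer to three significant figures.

Q_w ≈ 6.75 m³/d

Q_w = (V·X)/(θ_c X_r) = 118.0 × 2870 / (6.02 × 8330) = 6.753 m³/d.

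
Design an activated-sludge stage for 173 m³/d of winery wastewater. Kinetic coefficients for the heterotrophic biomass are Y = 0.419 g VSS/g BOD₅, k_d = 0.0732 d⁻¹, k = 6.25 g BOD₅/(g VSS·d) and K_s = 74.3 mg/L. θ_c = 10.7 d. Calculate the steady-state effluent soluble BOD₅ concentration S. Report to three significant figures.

S ≈ 5.05 mg/L

For a completely mixed reactor with recycle the Lawrence–McCarty relation gives S = K_s·(1 + k_d·θ_c) / [θ_c·(Y·k − k_d) − 1] = 74.3 × (1 + 0.0732 × 10.7) / [10.7 × (0.419 × 6.25 − 0.0732) − 1] = 132.5 / 26.24 = 5.050 mg/L.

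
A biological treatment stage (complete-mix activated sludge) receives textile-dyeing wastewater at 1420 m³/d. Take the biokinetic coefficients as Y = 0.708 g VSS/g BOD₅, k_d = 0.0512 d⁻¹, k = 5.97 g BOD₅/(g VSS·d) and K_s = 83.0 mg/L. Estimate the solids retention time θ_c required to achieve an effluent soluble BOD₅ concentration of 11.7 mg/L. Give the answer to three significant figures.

At the target effluent, Y k S/(K_s+S) = 0.708×5.97×11.7/94.70 = 0.5222 d⁻¹.
1/θ_c = 0.5222 − 0.0512 = 0.4710 d⁻¹, so θ_c = 2.123 d.

θ_c ≈ 2.12 d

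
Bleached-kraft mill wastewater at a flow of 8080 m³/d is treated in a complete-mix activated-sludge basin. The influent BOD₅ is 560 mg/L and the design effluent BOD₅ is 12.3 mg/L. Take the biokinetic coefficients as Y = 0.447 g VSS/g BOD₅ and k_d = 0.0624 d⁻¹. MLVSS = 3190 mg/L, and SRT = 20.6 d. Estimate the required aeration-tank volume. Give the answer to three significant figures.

Rearranging the biomass balance for a CMAS with decay, V = Y·Q·ΔS·θ_c / [X·(1+k_d θ_c)] = 0.447 × 8080 × (560 − 12.3) × 20.6 / [3190 × (1 + 0.0624 × 20.6)] = 4.08×10^7 / 7291 = 5589 m³.

V ≈ 5590 m³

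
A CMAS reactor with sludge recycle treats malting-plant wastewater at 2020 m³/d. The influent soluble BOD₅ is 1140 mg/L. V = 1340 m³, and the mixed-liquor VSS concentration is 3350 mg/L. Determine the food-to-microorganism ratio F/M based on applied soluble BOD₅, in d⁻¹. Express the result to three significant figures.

F/M ≈ 0.513 d⁻¹

F/M = applied load / biomass = Q·S₀/(V·X) = 2020 × 1140 / (1340 × 3350) = 0.5130 d⁻¹.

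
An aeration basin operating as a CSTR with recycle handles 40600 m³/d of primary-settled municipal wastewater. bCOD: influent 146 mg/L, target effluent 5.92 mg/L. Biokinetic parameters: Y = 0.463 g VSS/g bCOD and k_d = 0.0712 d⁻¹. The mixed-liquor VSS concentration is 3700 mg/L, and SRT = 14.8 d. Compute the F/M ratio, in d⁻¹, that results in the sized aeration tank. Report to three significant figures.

From the SRT design equation V = Y Q (S₀−S) θ_c / [X (1 + k_d θ_c)] = 0.463 × 40600 × (146 − 5.92) × 14.8 / [3700 × (1 + 0.0712 × 14.8)] = 3.9×10^7 / 7599 = 5129 m³.
F/M = Q·S₀ / (V·X) = 40600 × 146 / (5129 × 3700) = 0.3124 g bCOD·(g VSS·d)⁻¹.

F/M ≈ 0.312 d⁻¹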